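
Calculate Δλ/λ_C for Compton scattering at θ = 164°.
1.9613 λ_C

The Compton shift formula is:
Δλ = λ_C(1 - cos θ)

Dividing both sides by λ_C:
Δλ/λ_C = 1 - cos θ

For θ = 164°:
Δλ/λ_C = 1 - cos(164°)
Δλ/λ_C = 1 - -0.9613
Δλ/λ_C = 1.9613

This means the shift is 1.9613 × λ_C = 4.7586 pm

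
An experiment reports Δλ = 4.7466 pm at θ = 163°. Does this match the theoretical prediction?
Yes, consistent

Calculate the expected shift for θ = 163°:

Δλ_expected = λ_C(1 - cos(163°))
Δλ_expected = 2.4263 × (1 - cos(163°))
Δλ_expected = 2.4263 × 1.9563
Δλ_expected = 4.7466 pm

Given shift: 4.7466 pm
Expected shift: 4.7466 pm
Difference: 0.0000 pm

The values match. This is consistent with Compton scattering at the stated angle.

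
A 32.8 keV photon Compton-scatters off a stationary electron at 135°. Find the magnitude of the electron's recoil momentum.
3.0798e-23 kg·m/s

The electron is initially at rest, so by conservation of momentum:
p⃗_e = p⃗₀ − p⃗'  (incident photon momentum minus scattered photon momentum)

Photon momentum magnitudes (p = h/λ = E/c):
λ₀ = hc/E₀ = 37.8001 pm → p₀ = h/λ₀ = 1.7529e-23 kg·m/s
Δλ = λ_C(1 − cos 135°) = 4.1420 pm
λ' = 41.9420 pm → p' = h/λ' = 1.5798e-23 kg·m/s

The scattered photon makes angle θ = 135° with the incident direction, so by the law of cosines:
|p⃗_e|² = p₀² + p'² − 2p₀p'cos θ
|p⃗_e|² = (1.7529e-23)² + (1.5798e-23)² − 2·1.7529e-23·1.5798e-23·cos(135°)
|p⃗_e| = 3.0798e-23 kg·m/s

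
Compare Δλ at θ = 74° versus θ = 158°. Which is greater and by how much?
158° produces the larger shift by a factor of 2.661

Calculate both shifts using Δλ = λ_C(1 - cos θ):

For θ₁ = 74°:
Δλ₁ = 2.4263 × (1 - cos(74°))
Δλ₁ = 2.4263 × 0.7244
Δλ₁ = 1.7575 pm

For θ₂ = 158°:
Δλ₂ = 2.4263 × (1 - cos(158°))
Δλ₂ = 2.4263 × 1.9272
Δλ₂ = 4.6759 pm

The 158° angle produces the larger shift.
Ratio: 4.6759/1.7575 = 2.661

(Intermediate values are shown rounded; full precision is carried through to the final answer.)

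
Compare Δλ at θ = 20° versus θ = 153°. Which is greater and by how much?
153° produces the larger shift by a factor of 31.356

Calculate both shifts using Δλ = λ_C(1 - cos θ):

For θ₁ = 20°:
Δλ₁ = 2.4263 × (1 - cos(20°))
Δλ₁ = 2.4263 × 0.0603
Δλ₁ = 0.1463 pm

For θ₂ = 153°:
Δλ₂ = 2.4263 × (1 - cos(153°))
Δλ₂ = 2.4263 × 1.8910
Δλ₂ = 4.5882 pm

The 153° angle produces the larger shift.
Ratio: 4.5882/0.1463 = 31.356

(Intermediate values are shown rounded; full precision is carried through to the final answer.)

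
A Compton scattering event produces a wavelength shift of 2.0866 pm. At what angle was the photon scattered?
81.95°

From the Compton formula Δλ = λ_C(1 - cos θ), we can solve for θ:

cos θ = 1 - Δλ/λ_C

Given:
- Δλ = 2.0866 pm
- λ_C = h/(m_e·c) ≈ 2.42631024 pm

cos θ = 1 - 2.0866/2.42631024
cos θ = 1 - 0.859989
cos θ = 0.140011

θ = arccos(0.140011)
θ = 81.95°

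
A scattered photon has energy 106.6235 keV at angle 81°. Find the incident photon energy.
129.3999 keV

Convert final energy to wavelength (hc ≈ 1239.842 keV·pm):
λ' = hc/E' = 1239.842 / 106.6235 = 11.6282 pm

Calculate the Compton shift:
Δλ = λ_C(1 - cos(81°))
Δλ = 2.4263 × (1 - cos(81°))
Δλ = 2.0468 pm

Initial wavelength:
λ = λ' - Δλ = 11.6282 - 2.0468 = 9.5815 pm

Initial energy:
E = hc/λ = 1239.842 / 9.5815 = 129.3999 keV

(Intermediate values are shown rounded; full precision is carried through to the final answer.)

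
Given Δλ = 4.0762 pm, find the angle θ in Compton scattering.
132.84°

From the Compton formula Δλ = λ_C(1 - cos θ), we can solve for θ:

cos θ = 1 - Δλ/λ_C

Given:
- Δλ = 4.0762 pm
- λ_C = h/(m_e·c) ≈ 2.42631024 pm

cos θ = 1 - 4.0762/2.42631024
cos θ = 1 - 1.680000
cos θ = -0.680000

θ = arccos(-0.680000)
θ = 132.84°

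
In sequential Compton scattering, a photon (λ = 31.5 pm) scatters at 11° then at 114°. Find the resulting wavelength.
34.9578 pm

Apply Compton shift twice:

First scattering at θ₁ = 11°:
Δλ₁ = λ_C(1 - cos(11°))
Δλ₁ = 2.4263 × 0.0184
Δλ₁ = 0.0446 pm

After first scattering:
λ₁ = 31.5 + 0.0446 = 31.5446 pm

Second scattering at θ₂ = 114°:
Δλ₂ = λ_C(1 - cos(114°))
Δλ₂ = 2.4263 × 1.4067
Δλ₂ = 3.4132 pm

Final wavelength:
λ₂ = 31.5446 + 3.4132 = 34.9578 pm

Total shift: Δλ_total = 0.0446 + 3.4132 = 3.4578 pm

(Intermediate values are shown rounded; full precision is carried through to the final answer.)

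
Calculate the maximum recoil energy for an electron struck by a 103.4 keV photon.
29.7898 keV

Maximum energy transfer occurs at θ = 180° (backscattering).

Initial photon: E₀ = 103.4 keV → λ₀ = 11.9907 pm

Maximum Compton shift (at 180°):
Δλ_max = 2λ_C = 2 × 2.4263 = 4.8526 pm

Final wavelength:
λ' = 11.9907 + 4.8526 = 16.8434 pm

Minimum photon energy (maximum energy to electron):
E'_min = hc/λ' = 73.6102 keV

Maximum electron kinetic energy:
K_max = E₀ - E'_min = 103.4000 - 73.6102 = 29.7898 keV

(Intermediate values are shown rounded; full precision is carried through to the final answer.)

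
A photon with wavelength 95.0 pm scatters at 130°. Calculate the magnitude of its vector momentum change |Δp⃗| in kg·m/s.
1.2389e-23 kg·m/s

Photon momentum magnitude is p = h/λ.

Initial momentum:
p₀ = h/λ = 6.6261e-34/9.5000e-11 = 6.9748e-24 kg·m/s

After scattering:
λ' = λ + Δλ = 95.0 + 3.9859 = 98.9859 pm
p' = h/λ' = 6.6261e-34/9.8986e-11 = 6.6940e-24 kg·m/s

Momentum is a vector; the scattered photon's direction makes angle θ = 130° with the incident direction. The magnitude of the vector change Δp⃗ = p⃗₀ − p⃗' is found from the law of cosines:
|Δp⃗|² = p₀² + p'² − 2p₀p'cos θ
|Δp⃗|² = (6.9748e-24)² + (6.6940e-24)² − 2·6.9748e-24·6.6940e-24·cos(130°)
|Δp⃗| = 1.2389e-23 kg·m/s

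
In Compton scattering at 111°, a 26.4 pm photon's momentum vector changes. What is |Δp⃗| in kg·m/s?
3.9105e-23 kg·m/s

Photon momentum magnitude is p = h/λ.

Initial momentum:
p₀ = h/λ = 6.6261e-34/2.6400e-11 = 2.5099e-23 kg·m/s

After scattering:
λ' = λ + Δλ = 26.4 + 3.2958 = 29.6958 pm
p' = h/λ' = 6.6261e-34/2.9696e-11 = 2.2313e-23 kg·m/s

Momentum is a vector; the scattered photon's direction makes angle θ = 111° with the incident direction. The magnitude of the vector change Δp⃗ = p⃗₀ − p⃗' is found from the law of cosines:
|Δp⃗|² = p₀² + p'² − 2p₀p'cos θ
|Δp⃗|² = (2.5099e-23)² + (2.2313e-23)² − 2·2.5099e-23·2.2313e-23·cos(111°)
|Δp⃗| = 3.9105e-23 kg·m/s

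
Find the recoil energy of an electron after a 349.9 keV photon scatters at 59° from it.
87.2264 keV

By energy conservation: K_e = E_initial - E_final

First find the scattered photon energy:
Initial wavelength: λ = hc/E = 3.5434 pm
Compton shift: Δλ = λ_C(1 - cos(59°)) = 1.1767 pm
Final wavelength: λ' = 3.5434 + 1.1767 = 4.7201 pm
Final photon energy: E' = hc/λ' = 262.6736 keV

Electron kinetic energy:
K_e = E - E' = 349.9000 - 262.6736 = 87.2264 keV

(Intermediate values are shown rounded; full precision is carried through to the final answer.)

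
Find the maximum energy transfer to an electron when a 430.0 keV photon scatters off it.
269.7303 keV

Maximum energy transfer occurs at θ = 180° (backscattering).

Initial photon: E₀ = 430.0 keV → λ₀ = 2.8834 pm

Maximum Compton shift (at 180°):
Δλ_max = 2λ_C = 2 × 2.4263 = 4.8526 pm

Final wavelength:
λ' = 2.8834 + 4.8526 = 7.7360 pm

Minimum photon energy (maximum energy to electron):
E'_min = hc/λ' = 160.2697 keV

Maximum electron kinetic energy:
K_max = E₀ - E'_min = 430.0000 - 160.2697 = 269.7303 keV

(Intermediate values are shown rounded; full precision is carried through to the final answer.)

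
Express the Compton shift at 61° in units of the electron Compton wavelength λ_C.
0.5152 λ_C

The Compton shift formula is:
Δλ = λ_C(1 - cos θ)

Dividing both sides by λ_C:
Δλ/λ_C = 1 - cos θ

For θ = 61°:
Δλ/λ_C = 1 - cos(61°)
Δλ/λ_C = 1 - 0.4848
Δλ/λ_C = 0.5152

This means the shift is 0.5152 × λ_C = 1.2500 pm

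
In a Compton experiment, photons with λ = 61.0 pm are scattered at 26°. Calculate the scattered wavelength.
61.2456 pm

Using the Compton scattering formula:
λ' = λ + Δλ = λ + λ_C(1 - cos θ)

Given:
- Initial wavelength λ = 61.0 pm
- Scattering angle θ = 26°
- Compton wavelength λ_C ≈ 2.4263 pm

Calculate the shift:
Δλ = 2.4263 × (1 - cos(26°))
Δλ = 2.4263 × 0.1012
Δλ = 0.2456 pm

Final wavelength:
λ' = 61.0 + 0.2456 = 61.2456 pm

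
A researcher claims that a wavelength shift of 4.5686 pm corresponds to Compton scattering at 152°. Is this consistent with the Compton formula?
Yes, consistent

Calculate the expected shift for θ = 152°:

Δλ_expected = λ_C(1 - cos(152°))
Δλ_expected = 2.4263 × (1 - cos(152°))
Δλ_expected = 2.4263 × 1.8829
Δλ_expected = 4.5686 pm

Given shift: 4.5686 pm
Expected shift: 4.5686 pm
Difference: 0.0000 pm

The values match. This is consistent with Compton scattering at the stated angle.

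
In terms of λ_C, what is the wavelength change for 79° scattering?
0.8092 λ_C

The Compton shift formula is:
Δλ = λ_C(1 - cos θ)

Dividing both sides by λ_C:
Δλ/λ_C = 1 - cos θ

For θ = 79°:
Δλ/λ_C = 1 - cos(79°)
Δλ/λ_C = 1 - 0.1908
Δλ/λ_C = 0.8092

This means the shift is 0.8092 × λ_C = 1.9633 pm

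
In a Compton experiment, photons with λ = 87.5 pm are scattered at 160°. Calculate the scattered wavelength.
92.2063 pm

Using the Compton scattering formula:
λ' = λ + Δλ = λ + λ_C(1 - cos θ)

Given:
- Initial wavelength λ = 87.5 pm
- Scattering angle θ = 160°
- Compton wavelength λ_C ≈ 2.4263 pm

Calculate the shift:
Δλ = 2.4263 × (1 - cos(160°))
Δλ = 2.4263 × 1.9397
Δλ = 4.7063 pm

Final wavelength:
λ' = 87.5 + 4.7063 = 92.2063 pm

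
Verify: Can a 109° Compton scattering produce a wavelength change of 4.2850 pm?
No, inconsistent

Calculate the expected shift for θ = 109°:

Δλ_expected = λ_C(1 - cos(109°))
Δλ_expected = 2.4263 × (1 - cos(109°))
Δλ_expected = 2.4263 × 1.3256
Δλ_expected = 3.2162 pm

Given shift: 4.2850 pm
Expected shift: 3.2162 pm
Difference: 1.0687 pm

The values do not match. The given shift corresponds to θ ≈ 140.0°, not 109°.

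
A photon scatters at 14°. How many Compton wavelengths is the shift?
0.0297 λ_C

The Compton shift formula is:
Δλ = λ_C(1 - cos θ)

Dividing both sides by λ_C:
Δλ/λ_C = 1 - cos θ

For θ = 14°:
Δλ/λ_C = 1 - cos(14°)
Δλ/λ_C = 1 - 0.9703
Δλ/λ_C = 0.0297

This means the shift is 0.0297 × λ_C = 0.0721 pm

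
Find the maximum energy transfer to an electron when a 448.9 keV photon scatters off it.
286.0752 keV

Maximum energy transfer occurs at θ = 180° (backscattering).

Initial photon: E₀ = 448.9 keV → λ₀ = 2.7620 pm

Maximum Compton shift (at 180°):
Δλ_max = 2λ_C = 2 × 2.4263 = 4.8526 pm

Final wavelength:
λ' = 2.7620 + 4.8526 = 7.6146 pm

Minimum photon energy (maximum energy to electron):
E'_min = hc/λ' = 162.8248 keV

Maximum electron kinetic energy:
K_max = E₀ - E'_min = 448.9000 - 162.8248 = 286.0752 keV

(Intermediate values are shown rounded; full precision is carried through to the final answer.)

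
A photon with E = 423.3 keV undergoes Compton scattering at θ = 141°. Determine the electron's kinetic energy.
252.0724 keV

By energy conservation: K_e = E_initial - E_final

First find the scattered photon energy:
Initial wavelength: λ = hc/E = 2.9290 pm
Compton shift: Δλ = λ_C(1 - cos(141°)) = 4.3119 pm
Final wavelength: λ' = 2.9290 + 4.3119 = 7.2409 pm
Final photon energy: E' = hc/λ' = 171.2276 keV

Electron kinetic energy:
K_e = E - E' = 423.3000 - 171.2276 = 252.0724 keV

(Intermediate values are shown rounded; full precision is carried through to the final answer.)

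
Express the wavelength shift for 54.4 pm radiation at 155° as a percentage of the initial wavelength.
8.5024%

Calculate the Compton shift:
Δλ = λ_C(1 - cos(155°))
Δλ = 2.4263 × (1 - cos(155°))
Δλ = 2.4263 × 1.9063
Δλ = 4.6253 pm

Percentage change:
(Δλ/λ₀) × 100 = (4.6253/54.4) × 100
= 8.5024%

(Intermediate values are shown rounded; full precision is carried through to the final answer.)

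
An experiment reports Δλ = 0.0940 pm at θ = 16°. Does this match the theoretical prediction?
Yes, consistent

Calculate the expected shift for θ = 16°:

Δλ_expected = λ_C(1 - cos(16°))
Δλ_expected = 2.4263 × (1 - cos(16°))
Δλ_expected = 2.4263 × 0.0387
Δλ_expected = 0.0940 pm

Given shift: 0.0940 pm
Expected shift: 0.0940 pm
Difference: 0.0000 pm

The values match. This is consistent with Compton scattering at the stated angle.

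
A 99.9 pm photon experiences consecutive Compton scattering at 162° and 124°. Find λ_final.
108.4170 pm

Apply Compton shift twice:

First scattering at θ₁ = 162°:
Δλ₁ = λ_C(1 - cos(162°))
Δλ₁ = 2.4263 × 1.9511
Δλ₁ = 4.7339 pm

After first scattering:
λ₁ = 99.9 + 4.7339 = 104.6339 pm

Second scattering at θ₂ = 124°:
Δλ₂ = λ_C(1 - cos(124°))
Δλ₂ = 2.4263 × 1.5592
Δλ₂ = 3.7831 pm

Final wavelength:
λ₂ = 104.6339 + 3.7831 = 108.4170 pm

Total shift: Δλ_total = 4.7339 + 3.7831 = 8.5170 pm

(Intermediate values are shown rounded; full precision is carried through to the final answer.)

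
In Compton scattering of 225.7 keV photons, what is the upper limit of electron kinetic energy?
105.8615 keV

Maximum energy transfer occurs at θ = 180° (backscattering).

Initial photon: E₀ = 225.7 keV → λ₀ = 5.4933 pm

Maximum Compton shift (at 180°):
Δλ_max = 2λ_C = 2 × 2.4263 = 4.8526 pm

Final wavelength:
λ' = 5.4933 + 4.8526 = 10.3459 pm

Minimum photon energy (maximum energy to electron):
E'_min = hc/λ' = 119.8385 keV

Maximum electron kinetic energy:
K_max = E₀ - E'_min = 225.7000 - 119.8385 = 105.8615 keV

(Intermediate values are shown rounded; full precision is carried through to the final answer.)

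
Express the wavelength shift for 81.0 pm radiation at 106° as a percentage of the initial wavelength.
3.8211%

Calculate the Compton shift:
Δλ = λ_C(1 - cos(106°))
Δλ = 2.4263 × (1 - cos(106°))
Δλ = 2.4263 × 1.2756
Δλ = 3.0951 pm

Percentage change:
(Δλ/λ₀) × 100 = (3.0951/81.0) × 100
= 3.8211%

(Intermediate values are shown rounded; full precision is carried through to the final answer.)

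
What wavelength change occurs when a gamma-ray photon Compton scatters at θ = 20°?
0.1463 pm

Using the Compton scattering formula:
Δλ = λ_C(1 - cos θ)

where λ_C = h/(m_e·c) ≈ 2.4263 pm is the Compton wavelength of an electron.

For θ = 20°:
cos(20°) = 0.9397
1 - cos(20°) = 0.0603

Δλ = 2.4263 × 0.0603
Δλ = 0.1463 pm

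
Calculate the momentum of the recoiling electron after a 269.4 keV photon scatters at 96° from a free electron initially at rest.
1.7818e-22 kg·m/s

The electron is initially at rest, so by conservation of momentum:
p⃗_e = p⃗₀ − p⃗'  (incident photon momentum minus scattered photon momentum)

Photon momentum magnitudes (p = h/λ = E/c):
λ₀ = hc/E₀ = 4.6022 pm → p₀ = h/λ₀ = 1.4398e-22 kg·m/s
Δλ = λ_C(1 − cos 96°) = 2.6799 pm
λ' = 7.2822 pm → p' = h/λ' = 9.0990e-23 kg·m/s

The scattered photon makes angle θ = 96° with the incident direction, so by the law of cosines:
|p⃗_e|² = p₀² + p'² − 2p₀p'cos θ
|p⃗_e|² = (1.4398e-22)² + (9.0990e-23)² − 2·1.4398e-22·9.0990e-23·cos(96°)
|p⃗_e| = 1.7818e-22 kg·m/s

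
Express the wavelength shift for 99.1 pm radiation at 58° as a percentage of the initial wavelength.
1.1509%

Calculate the Compton shift:
Δλ = λ_C(1 - cos(58°))
Δλ = 2.4263 × (1 - cos(58°))
Δλ = 2.4263 × 0.4701
Δλ = 1.1406 pm

Percentage change:
(Δλ/λ₀) × 100 = (1.1406/99.1) × 100
= 1.1509%

(Intermediate values are shown rounded; full precision is carried through to the final answer.)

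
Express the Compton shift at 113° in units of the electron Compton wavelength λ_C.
1.3907 λ_C

The Compton shift formula is:
Δλ = λ_C(1 - cos θ)

Dividing both sides by λ_C:
Δλ/λ_C = 1 - cos θ

For θ = 113°:
Δλ/λ_C = 1 - cos(113°)
Δλ/λ_C = 1 - -0.3907
Δλ/λ_C = 1.3907

This means the shift is 1.3907 × λ_C = 3.3743 pm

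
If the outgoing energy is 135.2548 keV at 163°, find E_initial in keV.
280.5002 keV

Convert final energy to wavelength (hc ≈ 1239.842 keV·pm):
λ' = hc/E' = 1239.842 / 135.2548 = 9.1667 pm

Calculate the Compton shift:
Δλ = λ_C(1 - cos(163°))
Δλ = 2.4263 × (1 - cos(163°))
Δλ = 4.7466 pm

Initial wavelength:
λ = λ' - Δλ = 9.1667 - 4.7466 = 4.4201 pm

Initial energy:
E = hc/λ = 1239.842 / 4.4201 = 280.5002 keV

(Intermediate values are shown rounded; full precision is carried through to the final answer.)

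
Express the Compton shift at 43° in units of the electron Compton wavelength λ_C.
0.2686 λ_C

The Compton shift formula is:
Δλ = λ_C(1 - cos θ)

Dividing both sides by λ_C:
Δλ/λ_C = 1 - cos θ

For θ = 43°:
Δλ/λ_C = 1 - cos(43°)
Δλ/λ_C = 1 - 0.7314
Δλ/λ_C = 0.2686

This means the shift is 0.2686 × λ_C = 0.6518 pm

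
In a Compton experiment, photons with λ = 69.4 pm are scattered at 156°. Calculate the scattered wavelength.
74.0429 pm

Using the Compton scattering formula:
λ' = λ + Δλ = λ + λ_C(1 - cos θ)

Given:
- Initial wavelength λ = 69.4 pm
- Scattering angle θ = 156°
- Compton wavelength λ_C ≈ 2.4263 pm

Calculate the shift:
Δλ = 2.4263 × (1 - cos(156°))
Δλ = 2.4263 × 1.9135
Δλ = 4.6429 pm

Final wavelength:
λ' = 69.4 + 4.6429 = 74.0429 pm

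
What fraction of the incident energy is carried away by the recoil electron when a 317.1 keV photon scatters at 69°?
0.2848 (or 28.48%)

Calculate initial and final photon energies:

Initial: E₀ = 317.1 keV → λ₀ = 3.9099 pm
Compton shift: Δλ = 1.5568 pm
Final wavelength: λ' = 5.4667 pm
Final energy: E' = 226.7974 keV

Fractional energy loss:
(E₀ - E')/E₀ = (317.1000 - 226.7974)/317.1000
= 90.3026/317.1000
= 0.2848
= 28.48%

(Intermediate values are shown rounded; full precision is carried through to the final answer.)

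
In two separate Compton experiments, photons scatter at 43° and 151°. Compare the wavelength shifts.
151° produces the larger shift by a factor of 6.978

Calculate both shifts using Δλ = λ_C(1 - cos θ):

For θ₁ = 43°:
Δλ₁ = 2.4263 × (1 - cos(43°))
Δλ₁ = 2.4263 × 0.2686
Δλ₁ = 0.6518 pm

For θ₂ = 151°:
Δλ₂ = 2.4263 × (1 - cos(151°))
Δλ₂ = 2.4263 × 1.8746
Δλ₂ = 4.5484 pm

The 151° angle produces the larger shift.
Ratio: 4.5484/0.6518 = 6.978

(Intermediate values are shown rounded; full precision is carried through to the final answer.)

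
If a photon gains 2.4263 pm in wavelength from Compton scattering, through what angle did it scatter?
90.00°

From the Compton formula Δλ = λ_C(1 - cos θ), we can solve for θ:

cos θ = 1 - Δλ/λ_C

Given:
- Δλ = 2.4263 pm
- λ_C = h/(m_e·c) ≈ 2.42631024 pm

cos θ = 1 - 2.4263/2.42631024
cos θ = 1 - 0.999996
cos θ = 0.000004

θ = arccos(0.000004)
θ = 90.00°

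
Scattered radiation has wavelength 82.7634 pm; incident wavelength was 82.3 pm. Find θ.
36.00°

First find the wavelength shift:
Δλ = λ' - λ = 82.7634 - 82.3 = 0.4634 pm

Using Δλ = λ_C(1 - cos θ), with λ_C = h/(m_e·c) ≈ 2.42631024 pm:
cos θ = 1 - Δλ/λ_C
cos θ = 1 - 0.4634/2.42631024
cos θ = 0.809010

θ = arccos(0.809010)
θ = 36.00°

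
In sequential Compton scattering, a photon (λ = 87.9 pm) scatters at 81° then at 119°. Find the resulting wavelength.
93.5494 pm

Apply Compton shift twice:

First scattering at θ₁ = 81°:
Δλ₁ = λ_C(1 - cos(81°))
Δλ₁ = 2.4263 × 0.8436
Δλ₁ = 2.0468 pm

After first scattering:
λ₁ = 87.9 + 2.0468 = 89.9468 pm

Second scattering at θ₂ = 119°:
Δλ₂ = λ_C(1 - cos(119°))
Δλ₂ = 2.4263 × 1.4848
Δλ₂ = 3.6026 pm

Final wavelength:
λ₂ = 89.9468 + 3.6026 = 93.5494 pm

Total shift: Δλ_total = 2.0468 + 3.6026 = 5.6494 pm

(Intermediate values are shown rounded; full precision is carried through to the final answer.)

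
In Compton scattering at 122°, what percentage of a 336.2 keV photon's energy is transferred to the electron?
0.5016 (or 50.16%)

Calculate initial and final photon energies:

Initial: E₀ = 336.2 keV → λ₀ = 3.6878 pm
Compton shift: Δλ = 3.7121 pm
Final wavelength: λ' = 7.3999 pm
Final energy: E' = 167.5492 keV

Fractional energy loss:
(E₀ - E')/E₀ = (336.2000 - 167.5492)/336.2000
= 168.6508/336.2000
= 0.5016
= 50.16%

(Intermediate values are shown rounded; full precision is carried through to the final answer.)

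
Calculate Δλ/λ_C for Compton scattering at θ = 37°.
0.2014 λ_C

The Compton shift formula is:
Δλ = λ_C(1 - cos θ)

Dividing both sides by λ_C:
Δλ/λ_C = 1 - cos θ

For θ = 37°:
Δλ/λ_C = 1 - cos(37°)
Δλ/λ_C = 1 - 0.7986
Δλ/λ_C = 0.2014

This means the shift is 0.2014 × λ_C = 0.4886 pm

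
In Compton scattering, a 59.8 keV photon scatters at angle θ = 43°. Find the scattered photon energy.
57.9773 keV

First convert energy to wavelength:
λ = hc/E, with hc ≈ 1239.842 keV·pm (i.e. 1239.842 eV·nm)

For E = 59.8 keV = 59800 eV:
λ = 1239.842 keV·pm / 59.8 keV
λ = 20.7331 pm

Calculate the Compton shift:
Δλ = λ_C(1 - cos(43°)) = 2.4263 × 0.2686
Δλ = 0.6518 pm

Final wavelength:
λ' = 20.7331 + 0.6518 = 21.3850 pm

Final energy:
E' = hc/λ' = 1239.842 / 21.3850 = 57.9773 keV

(Intermediate values are shown rounded; full precision is carried through to the final answer.)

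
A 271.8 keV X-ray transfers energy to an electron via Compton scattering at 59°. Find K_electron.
55.7343 keV

By energy conservation: K_e = E_initial - E_final

First find the scattered photon energy:
Initial wavelength: λ = hc/E = 4.5616 pm
Compton shift: Δλ = λ_C(1 - cos(59°)) = 1.1767 pm
Final wavelength: λ' = 4.5616 + 1.1767 = 5.7383 pm
Final photon energy: E' = hc/λ' = 216.0657 keV

Electron kinetic energy:
K_e = E - E' = 271.8000 - 216.0657 = 55.7343 keV

(Intermediate values are shown rounded; full precision is carried through to the final answer.)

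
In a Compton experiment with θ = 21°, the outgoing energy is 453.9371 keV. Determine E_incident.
482.4000 keV

Convert final energy to wavelength (hc ≈ 1239.842 keV·pm):
λ' = hc/E' = 1239.842 / 453.9371 = 2.7313 pm

Calculate the Compton shift:
Δλ = λ_C(1 - cos(21°))
Δλ = 2.4263 × (1 - cos(21°))
Δλ = 0.1612 pm

Initial wavelength:
λ = λ' - Δλ = 2.7313 - 0.1612 = 2.5702 pm

Initial energy:
E = hc/λ = 1239.842 / 2.5702 = 482.4000 keV

(Intermediate values are shown rounded; full precision is carried through to the final answer.)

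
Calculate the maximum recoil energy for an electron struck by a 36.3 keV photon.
4.5157 keV

Maximum energy transfer occurs at θ = 180° (backscattering).

Initial photon: E₀ = 36.3 keV → λ₀ = 34.1554 pm

Maximum Compton shift (at 180°):
Δλ_max = 2λ_C = 2 × 2.4263 = 4.8526 pm

Final wavelength:
λ' = 34.1554 + 4.8526 = 39.0080 pm

Minimum photon energy (maximum energy to electron):
E'_min = hc/λ' = 31.7843 keV

Maximum electron kinetic energy:
K_max = E₀ - E'_min = 36.3000 - 31.7843 = 4.5157 keV

(Intermediate values are shown rounded; full precision is carried through to the final answer.)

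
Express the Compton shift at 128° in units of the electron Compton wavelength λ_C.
1.6157 λ_C

The Compton shift formula is:
Δλ = λ_C(1 - cos θ)

Dividing both sides by λ_C:
Δλ/λ_C = 1 - cos θ

For θ = 128°:
Δλ/λ_C = 1 - cos(128°)
Δλ/λ_C = 1 - -0.6157
Δλ/λ_C = 1.6157

This means the shift is 1.6157 × λ_C = 3.9201 pm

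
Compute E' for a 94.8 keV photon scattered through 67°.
85.1728 keV

First convert energy to wavelength:
λ = hc/E, with hc ≈ 1239.842 keV·pm (i.e. 1239.842 eV·nm)

For E = 94.8 keV = 94800 eV:
λ = 1239.842 keV·pm / 94.8 keV
λ = 13.0785 pm

Calculate the Compton shift:
Δλ = λ_C(1 - cos(67°)) = 2.4263 × 0.6093
Δλ = 1.4783 pm

Final wavelength:
λ' = 13.0785 + 1.4783 = 14.5568 pm

Final energy:
E' = hc/λ' = 1239.842 / 14.5568 = 85.1728 keV

(Intermediate values are shown rounded; full precision is carried through to the final answer.)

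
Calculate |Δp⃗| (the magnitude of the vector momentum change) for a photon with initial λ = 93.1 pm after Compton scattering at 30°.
3.6778e-24 kg·m/s

Photon momentum magnitude is p = h/λ.

Initial momentum:
p₀ = h/λ = 6.6261e-34/9.3100e-11 = 7.1172e-24 kg·m/s

After scattering:
λ' = λ + Δλ = 93.1 + 0.3251 = 93.4251 pm
p' = h/λ' = 6.6261e-34/9.3425e-11 = 7.0924e-24 kg·m/s

Momentum is a vector; the scattered photon's direction makes angle θ = 30° with the incident direction. The magnitude of the vector change Δp⃗ = p⃗₀ − p⃗' is found from the law of cosines:
|Δp⃗|² = p₀² + p'² − 2p₀p'cos θ
|Δp⃗|² = (7.1172e-24)² + (7.0924e-24)² − 2·7.1172e-24·7.0924e-24·cos(30°)
|Δp⃗| = 3.6778e-24 kg·m/s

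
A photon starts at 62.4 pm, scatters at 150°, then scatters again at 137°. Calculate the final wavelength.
71.1284 pm

Apply Compton shift twice:

First scattering at θ₁ = 150°:
Δλ₁ = λ_C(1 - cos(150°))
Δλ₁ = 2.4263 × 1.8660
Δλ₁ = 4.5276 pm

After first scattering:
λ₁ = 62.4 + 4.5276 = 66.9276 pm

Second scattering at θ₂ = 137°:
Δλ₂ = λ_C(1 - cos(137°))
Δλ₂ = 2.4263 × 1.7314
Δλ₂ = 4.2008 pm

Final wavelength:
λ₂ = 66.9276 + 4.2008 = 71.1284 pm

Total shift: Δλ_total = 4.5276 + 4.2008 = 8.7284 pm

(Intermediate values are shown rounded; full precision is carried through to the final answer.)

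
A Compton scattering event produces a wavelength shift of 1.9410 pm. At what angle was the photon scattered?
78.46°

From the Compton formula Δλ = λ_C(1 - cos θ), we can solve for θ:

cos θ = 1 - Δλ/λ_C

Given:
- Δλ = 1.9410 pm
- λ_C = h/(m_e·c) ≈ 2.42631024 pm

cos θ = 1 - 1.9410/2.42631024
cos θ = 1 - 0.799980
cos θ = 0.200020

θ = arccos(0.200020)
θ = 78.46°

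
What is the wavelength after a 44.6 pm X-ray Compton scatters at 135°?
48.7420 pm

Using the Compton scattering formula:
λ' = λ + Δλ = λ + λ_C(1 - cos θ)

Given:
- Initial wavelength λ = 44.6 pm
- Scattering angle θ = 135°
- Compton wavelength λ_C ≈ 2.4263 pm

Calculate the shift:
Δλ = 2.4263 × (1 - cos(135°))
Δλ = 2.4263 × 1.7071
Δλ = 4.1420 pm

Final wavelength:
λ' = 44.6 + 4.1420 = 48.7420 pm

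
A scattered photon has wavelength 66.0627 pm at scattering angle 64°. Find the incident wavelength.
64.7000 pm

From λ' = λ + Δλ, we have λ = λ' - Δλ

First calculate the Compton shift:
Δλ = λ_C(1 - cos θ)
Δλ = 2.4263 × (1 - cos(64°))
Δλ = 2.4263 × 0.5616
Δλ = 1.3627 pm

Initial wavelength:
λ = λ' - Δλ
λ = 66.0627 - 1.3627
λ = 64.7000 pm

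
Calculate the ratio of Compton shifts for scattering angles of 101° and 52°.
101° produces the larger shift by a factor of 3.098

Calculate both shifts using Δλ = λ_C(1 - cos θ):

For θ₁ = 52°:
Δλ₁ = 2.4263 × (1 - cos(52°))
Δλ₁ = 2.4263 × 0.3843
Δλ₁ = 0.9325 pm

For θ₂ = 101°:
Δλ₂ = 2.4263 × (1 - cos(101°))
Δλ₂ = 2.4263 × 1.1908
Δλ₂ = 2.8893 pm

The 101° angle produces the larger shift.
Ratio: 2.8893/0.9325 = 3.098

(Intermediate values are shown rounded; full precision is carried through to the final answer.)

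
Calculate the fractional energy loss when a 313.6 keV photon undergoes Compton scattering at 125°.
0.4913 (or 49.13%)

Calculate initial and final photon energies:

Initial: E₀ = 313.6 keV → λ₀ = 3.9536 pm
Compton shift: Δλ = 3.8180 pm
Final wavelength: λ' = 7.7716 pm
Final energy: E' = 159.5357 keV

Fractional energy loss:
(E₀ - E')/E₀ = (313.6000 - 159.5357)/313.6000
= 154.0643/313.6000
= 0.4913
= 49.13%

(Intermediate values are shown rounded; full precision is carried through to the final answer.)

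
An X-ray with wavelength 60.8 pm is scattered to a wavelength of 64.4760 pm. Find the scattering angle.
121.00°

First find the wavelength shift:
Δλ = λ' - λ = 64.4760 - 60.8 = 3.6760 pm

Using Δλ = λ_C(1 - cos θ), with λ_C = h/(m_e·c) ≈ 2.42631024 pm:
cos θ = 1 - Δλ/λ_C
cos θ = 1 - 3.6760/2.42631024
cos θ = -0.515058

θ = arccos(-0.515058)
θ = 121.00°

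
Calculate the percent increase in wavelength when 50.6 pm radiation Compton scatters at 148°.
8.8615%

Calculate the Compton shift:
Δλ = λ_C(1 - cos(148°))
Δλ = 2.4263 × (1 - cos(148°))
Δλ = 2.4263 × 1.8480
Δλ = 4.4839 pm

Percentage change:
(Δλ/λ₀) × 100 = (4.4839/50.6) × 100
= 8.8615%

(Intermediate values are shown rounded; full precision is carried through to the final answer.)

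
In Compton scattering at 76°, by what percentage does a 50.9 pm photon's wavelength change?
3.6136%

Calculate the Compton shift:
Δλ = λ_C(1 - cos(76°))
Δλ = 2.4263 × (1 - cos(76°))
Δλ = 2.4263 × 0.7581
Δλ = 1.8393 pm

Percentage change:
(Δλ/λ₀) × 100 = (1.8393/50.9) × 100
= 3.6136%

(Intermediate values are shown rounded; full precision is carried through to the final answer.)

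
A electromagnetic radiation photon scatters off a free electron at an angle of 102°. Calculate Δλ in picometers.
2.9308 pm

Using the Compton scattering formula:
Δλ = λ_C(1 - cos θ)

where λ_C = h/(m_e·c) ≈ 2.4263 pm is the Compton wavelength of an electron.

For θ = 102°:
cos(102°) = -0.2079
1 - cos(102°) = 1.2079

Δλ = 2.4263 × 1.2079
Δλ = 2.9308 pm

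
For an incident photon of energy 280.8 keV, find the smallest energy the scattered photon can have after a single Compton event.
133.7765 keV (at θ = 180°)

The scattered photon has minimum energy when its wavelength is maximum, i.e., when the Compton shift Δλ = λ_C(1 − cos θ) is maximum. This occurs at θ = 180° (backscattering), giving Δλ_max = 2λ_C = 4.8526 pm.

Initial wavelength: λ₀ = hc/E₀ = 4.4154 pm
Maximum final wavelength: λ'_max = λ₀ + 2λ_C = 4.4154 + 4.8526 = 9.2680 pm
Minimum final energy: E'_min = hc/λ'_max = 133.7765 keV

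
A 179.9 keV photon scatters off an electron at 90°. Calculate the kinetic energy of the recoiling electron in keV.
46.8433 keV

By energy conservation: K_e = E_initial - E_final

First find the scattered photon energy:
Initial wavelength: λ = hc/E = 6.8918 pm
Compton shift: Δλ = λ_C(1 - cos(90°)) = 2.4263 pm
Final wavelength: λ' = 6.8918 + 2.4263 = 9.3182 pm
Final photon energy: E' = hc/λ' = 133.0567 keV

Electron kinetic energy:
K_e = E - E' = 179.9000 - 133.0567 = 46.8433 keV

(Intermediate values are shown rounded; full precision is carried through to the final answer.)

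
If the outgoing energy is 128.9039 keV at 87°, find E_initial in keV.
169.4001 keV

Convert final energy to wavelength (hc ≈ 1239.842 keV·pm):
λ' = hc/E' = 1239.842 / 128.9039 = 9.6183 pm

Calculate the Compton shift:
Δλ = λ_C(1 - cos(87°))
Δλ = 2.4263 × (1 - cos(87°))
Δλ = 2.2993 pm

Initial wavelength:
λ = λ' - Δλ = 9.6183 - 2.2993 = 7.3190 pm

Initial energy:
E = hc/λ = 1239.842 / 7.3190 = 169.4001 keV

(Intermediate values are shown rounded; full precision is carried through to the final answer.)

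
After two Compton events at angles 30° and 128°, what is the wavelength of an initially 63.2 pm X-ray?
67.4452 pm

Apply Compton shift twice:

First scattering at θ₁ = 30°:
Δλ₁ = λ_C(1 - cos(30°))
Δλ₁ = 2.4263 × 0.1340
Δλ₁ = 0.3251 pm

After first scattering:
λ₁ = 63.2 + 0.3251 = 63.5251 pm

Second scattering at θ₂ = 128°:
Δλ₂ = λ_C(1 - cos(128°))
Δλ₂ = 2.4263 × 1.6157
Δλ₂ = 3.9201 pm

Final wavelength:
λ₂ = 63.5251 + 3.9201 = 67.4452 pm

Total shift: Δλ_total = 0.3251 + 3.9201 = 4.2452 pm

(Intermediate values are shown rounded; full precision is carried through to the final answer.)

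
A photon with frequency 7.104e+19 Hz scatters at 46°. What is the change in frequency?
1.061e+19 Hz (decrease)

Convert frequency to wavelength (c = 299792458 m/s):
λ₀ = c/f₀ = 299792458/7.104e+19 = 4.2200515e-12 m = 4.2201 pm

Calculate Compton shift:
Δλ = λ_C(1 - cos(46°)) = 0.7409 pm

Final wavelength:
λ' = λ₀ + Δλ = 4.2201 + 0.7409 = 4.9609 pm

Final frequency:
f' = c/λ' = 299792458/4.9609050e-12 = 6.0431001e+19 Hz

Frequency shift (decrease):
Δf = f₀ - f' = 7.104e+19 - 6.0431001e+19 = 1.061e+19 Hz

(Intermediate values are shown rounded; full precision is carried through to the final answer.)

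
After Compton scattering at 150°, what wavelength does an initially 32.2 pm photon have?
36.7276 pm

Using the Compton formula: λ' = λ + λ_C(1 − cos θ)

For θ = 150°, cos θ = -√3/2 (exact) ≈ -0.8660, so:
1 − cos 150° = 1 − (-√3/2) ≈ 1.8660

Δλ = λ_C × 1.8660 = 2.4263 × 1.8660 = 4.5276 pm

λ' = 32.2 + 4.5276 = 36.7276 pm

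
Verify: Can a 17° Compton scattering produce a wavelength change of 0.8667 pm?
No, inconsistent

Calculate the expected shift for θ = 17°:

Δλ_expected = λ_C(1 - cos(17°))
Δλ_expected = 2.4263 × (1 - cos(17°))
Δλ_expected = 2.4263 × 0.0437
Δλ_expected = 0.1060 pm

Given shift: 0.8667 pm
Expected shift: 0.1060 pm
Difference: 0.7607 pm

The values do not match. The given shift corresponds to θ ≈ 50.0°, not 17°.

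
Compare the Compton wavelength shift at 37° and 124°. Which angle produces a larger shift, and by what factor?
124° produces the larger shift by a factor of 7.743

Calculate both shifts using Δλ = λ_C(1 - cos θ):

For θ₁ = 37°:
Δλ₁ = 2.4263 × (1 - cos(37°))
Δλ₁ = 2.4263 × 0.2014
Δλ₁ = 0.4886 pm

For θ₂ = 124°:
Δλ₂ = 2.4263 × (1 - cos(124°))
Δλ₂ = 2.4263 × 1.5592
Δλ₂ = 3.7831 pm

The 124° angle produces the larger shift.
Ratio: 3.7831/0.4886 = 7.743

(Intermediate values are shown rounded; full precision is carried through to the final answer.)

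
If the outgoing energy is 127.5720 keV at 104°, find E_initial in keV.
184.9000 keV

Convert final energy to wavelength (hc ≈ 1239.842 keV·pm):
λ' = hc/E' = 1239.842 / 127.5720 = 9.7188 pm

Calculate the Compton shift:
Δλ = λ_C(1 - cos(104°))
Δλ = 2.4263 × (1 - cos(104°))
Δλ = 3.0133 pm

Initial wavelength:
λ = λ' - Δλ = 9.7188 - 3.0133 = 6.7055 pm

Initial energy:
E = hc/λ = 1239.842 / 6.7055 = 184.9000 keV

(Intermediate values are shown rounded; full precision is carried through to the final answer.)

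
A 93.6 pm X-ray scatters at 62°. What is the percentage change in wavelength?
1.3752%

Calculate the Compton shift:
Δλ = λ_C(1 - cos(62°))
Δλ = 2.4263 × (1 - cos(62°))
Δλ = 2.4263 × 0.5305
Δλ = 1.2872 pm

Percentage change:
(Δλ/λ₀) × 100 = (1.2872/93.6) × 100
= 1.3752%

(Intermediate values are shown rounded; full precision is carried through to the final answer.)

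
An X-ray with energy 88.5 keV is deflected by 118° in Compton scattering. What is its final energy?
70.5461 keV

First convert energy to wavelength:
λ = hc/E, with hc ≈ 1239.842 keV·pm (i.e. 1239.842 eV·nm)

For E = 88.5 keV = 88500 eV:
λ = 1239.842 keV·pm / 88.5 keV
λ = 14.0095 pm

Calculate the Compton shift:
Δλ = λ_C(1 - cos(118°)) = 2.4263 × 1.4695
Δλ = 3.5654 pm

Final wavelength:
λ' = 14.0095 + 3.5654 = 17.5749 pm

Final energy:
E' = hc/λ' = 1239.842 / 17.5749 = 70.5461 keV

(Intermediate values are shown rounded; full precision is carried through to the final answer.)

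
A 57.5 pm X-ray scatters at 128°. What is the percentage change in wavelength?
6.8176%

Calculate the Compton shift:
Δλ = λ_C(1 - cos(128°))
Δλ = 2.4263 × (1 - cos(128°))
Δλ = 2.4263 × 1.6157
Δλ = 3.9201 pm

Percentage change:
(Δλ/λ₀) × 100 = (3.9201/57.5) × 100
= 6.8176%

(Intermediate values are shown rounded; full precision is carried through to the final answer.)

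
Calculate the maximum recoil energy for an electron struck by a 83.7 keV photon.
20.6536 keV

Maximum energy transfer occurs at θ = 180° (backscattering).

Initial photon: E₀ = 83.7 keV → λ₀ = 14.8129 pm

Maximum Compton shift (at 180°):
Δλ_max = 2λ_C = 2 × 2.4263 = 4.8526 pm

Final wavelength:
λ' = 14.8129 + 4.8526 = 19.6655 pm

Minimum photon energy (maximum energy to electron):
E'_min = hc/λ' = 63.0464 keV

Maximum electron kinetic energy:
K_max = E₀ - E'_min = 83.7000 - 63.0464 = 20.6536 keV

(Intermediate values are shown rounded; full precision is carried through to the final answer.)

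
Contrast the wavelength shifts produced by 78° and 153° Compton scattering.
153° produces the larger shift by a factor of 2.387

Calculate both shifts using Δλ = λ_C(1 - cos θ):

For θ₁ = 78°:
Δλ₁ = 2.4263 × (1 - cos(78°))
Δλ₁ = 2.4263 × 0.7921
Δλ₁ = 1.9219 pm

For θ₂ = 153°:
Δλ₂ = 2.4263 × (1 - cos(153°))
Δλ₂ = 2.4263 × 1.8910
Δλ₂ = 4.5882 pm

The 153° angle produces the larger shift.
Ratio: 4.5882/1.9219 = 2.387

(Intermediate values are shown rounded; full precision is carried through to the final answer.)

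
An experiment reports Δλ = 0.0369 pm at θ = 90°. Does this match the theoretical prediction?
No, inconsistent

Calculate the expected shift for θ = 90°:

Δλ_expected = λ_C(1 - cos(90°))
Δλ_expected = 2.4263 × (1 - cos(90°))
Δλ_expected = 2.4263 × 1.0000
Δλ_expected = 2.4263 pm

Given shift: 0.0369 pm
Expected shift: 2.4263 pm
Difference: 2.3894 pm

The values do not match. The given shift corresponds to θ ≈ 10.0°, not 90°.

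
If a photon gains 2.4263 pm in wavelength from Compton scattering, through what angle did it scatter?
90.00°

From the Compton formula Δλ = λ_C(1 - cos θ), we can solve for θ:

cos θ = 1 - Δλ/λ_C

Given:
- Δλ = 2.4263 pm
- λ_C = h/(m_e·c) ≈ 2.42631024 pm

cos θ = 1 - 2.4263/2.42631024
cos θ = 1 - 0.999996
cos θ = 0.000004

θ = arccos(0.000004)
θ = 90.00°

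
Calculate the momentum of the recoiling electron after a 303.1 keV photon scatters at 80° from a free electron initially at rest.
1.7872e-22 kg·m/s

The electron is initially at rest, so by conservation of momentum:
p⃗_e = p⃗₀ − p⃗'  (incident photon momentum minus scattered photon momentum)

Photon momentum magnitudes (p = h/λ = E/c):
λ₀ = hc/E₀ = 4.0905 pm → p₀ = h/λ₀ = 1.6199e-22 kg·m/s
Δλ = λ_C(1 − cos 80°) = 2.0050 pm
λ' = 6.0955 pm → p' = h/λ' = 1.0870e-22 kg·m/s

The scattered photon makes angle θ = 80° with the incident direction, so by the law of cosines:
|p⃗_e|² = p₀² + p'² − 2p₀p'cos θ
|p⃗_e|² = (1.6199e-22)² + (1.0870e-22)² − 2·1.6199e-22·1.0870e-22·cos(80°)
|p⃗_e| = 1.7872e-22 kg·m/s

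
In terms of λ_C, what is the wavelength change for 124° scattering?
1.5592 λ_C

The Compton shift formula is:
Δλ = λ_C(1 - cos θ)

Dividing both sides by λ_C:
Δλ/λ_C = 1 - cos θ

For θ = 124°:
Δλ/λ_C = 1 - cos(124°)
Δλ/λ_C = 1 - -0.5592
Δλ/λ_C = 1.5592

This means the shift is 1.5592 × λ_C = 3.7831 pm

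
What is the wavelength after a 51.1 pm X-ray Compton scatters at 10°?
51.1369 pm

Using the Compton scattering formula:
λ' = λ + Δλ = λ + λ_C(1 - cos θ)

Given:
- Initial wavelength λ = 51.1 pm
- Scattering angle θ = 10°
- Compton wavelength λ_C ≈ 2.4263 pm

Calculate the shift:
Δλ = 2.4263 × (1 - cos(10°))
Δλ = 2.4263 × 0.0152
Δλ = 0.0369 pm

Final wavelength:
λ' = 51.1 + 0.0369 = 51.1369 pm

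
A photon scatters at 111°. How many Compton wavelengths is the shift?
1.3584 λ_C

The Compton shift formula is:
Δλ = λ_C(1 - cos θ)

Dividing both sides by λ_C:
Δλ/λ_C = 1 - cos θ

For θ = 111°:
Δλ/λ_C = 1 - cos(111°)
Δλ/λ_C = 1 - -0.3584
Δλ/λ_C = 1.3584

This means the shift is 1.3584 × λ_C = 3.2958 pm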